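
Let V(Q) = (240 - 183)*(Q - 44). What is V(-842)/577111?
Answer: -50502/577111 ≈ -0.087508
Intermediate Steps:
V(Q) = -2508 + 57*Q (V(Q) = 57*(-44 + Q) = -2508 + 57*Q)
V(-842)/577111 = (-2508 + 57*(-842))/577111 = (-2508 - 47994)*(1/577111) = -50502*1/577111 = -50502/577111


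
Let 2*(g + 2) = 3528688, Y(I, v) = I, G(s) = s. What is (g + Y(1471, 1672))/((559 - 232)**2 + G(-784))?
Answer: 1765813/106145 ≈ 16.636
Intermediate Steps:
g = 1764342 (g = -2 + (1/2)*3528688 = -2 + 1764344 = 1764342)
(g + Y(1471, 1672))/((559 - 232)**2 + G(-784)) = (1764342 + 1471)/((559 - 232)**2 - 784) = 1765813/(327**2 - 784) = 1765813/(106929 - 784) = 1765813/106145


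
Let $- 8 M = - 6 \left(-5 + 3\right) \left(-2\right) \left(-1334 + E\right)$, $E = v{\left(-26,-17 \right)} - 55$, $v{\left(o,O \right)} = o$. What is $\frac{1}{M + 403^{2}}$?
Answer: $\frac{1}{158164} \approx 6.3226 \cdot 10^{-6}$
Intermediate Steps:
$E = -81$ ($E = -26 - 55 = -81$)
$M = -4245$ ($M = - \frac{- 6 \left(-5 + 3\right) \left(-2\right) \left(-1334 - 81\right)}{8} = - \frac{\left(-6\right) \left(-2\right) \left(-2\right) \left(-1415\right)}{8} = - \frac{12 \left(-2\right) \left(-1415\right)}{8} = - \frac{\left(-24\right) \left(-1415\right)}{8} = \left(- \frac{1}{8}\right) 33960 = -4245$)
$\frac{1}{M + 403^{2}} = \frac{1}{-4245 + 403^{2}} = \frac{1}{-4245 + 162409} = \frac{1}{158164}$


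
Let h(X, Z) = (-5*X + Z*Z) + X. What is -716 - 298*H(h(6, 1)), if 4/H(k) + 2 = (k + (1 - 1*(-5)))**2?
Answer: -206684/287 ≈ -720.15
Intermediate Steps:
h(X, Z) = Z**2 - 4*X (h(X, Z) = (-5*X + Z**2) + X = (Z**2 - 5*X) + X = Z**2 - 4*X)
H(k) = 4/(-2 + (6 + k)**2) (H(k) = 4/(-2 + (k + (1 - 1*(-5)))**2) = 4/(-2 + (k + (1 + 5))**2) = 4/(-2 + (k + 6)**2) = 4/(-2 + (6 + k)**2))
-716 - 298*H(h(6, 1)) = -716 - 1192/(-2 + (6 + (1**2 - 4*6))**2) = -716 - 1192/(-2 + (6 + (1 - 24))**2) = -716 - 1192/(-2 + (6 - 23)**2) = -716 - 1192/(-2 + (-17)**2) = -716 - 1192/(-2 + 289) = -716 - 1192/287 = -206684/287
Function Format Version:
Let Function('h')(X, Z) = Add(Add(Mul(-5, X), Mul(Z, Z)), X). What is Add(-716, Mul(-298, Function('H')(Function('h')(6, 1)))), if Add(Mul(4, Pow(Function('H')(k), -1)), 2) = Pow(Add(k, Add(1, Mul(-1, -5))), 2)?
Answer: Rational(-206684, 287) ≈ -720.15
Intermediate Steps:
Function('h')(X, Z) = Add(Pow(Z, 2), Mul(-4, X)) (Function('h')(X, Z) = Add(Add(Mul(-5, X), Pow(Z, 2)), X) = Add(Add(Pow(Z, 2), Mul(-5, X)), X) = Add(Pow(Z, 2), Mul(-4, X)))
Function('H')(k) = Mul(4, Pow(Add(-2, Pow(Add(6, k), 2)), -1)) (Function('H')(k) = Mul(4, Pow(Add(-2, Pow(Add(k, Add(1, Mul(-1, -5))), 2)), -1)) = Mul(4, Pow(Add(-2, Pow(Add(k, Add(1, 5)), 2)), -1)) = Mul(4, Pow(Add(-2, Pow(Add(k, 6), 2)), -1)) = Mul(4, Pow(Add(-2, Pow(Add(6, k), 2)), -1)))
Add(-716, Mul(-298, Function('H')(Function('h')(6, 1)))) = Add(-716, Mul(-298, Mul(4, Pow(Add(-2, Pow(Add(6, Add(Pow(1, 2), Mul(-4, 6))), 2)), -1)))) = Add(-716, Mul(-298, Mul(4, Pow(Add(-2, Pow(Add(6, Add(1, -24)), 2)), -1)))) = Add(-716, Mul(-298, Mul(4, Pow(Add(-2, Pow(Add(6, -23), 2)), -1)))) = Add(-716, Mul(-298, Mul(4, Pow(Add(-2, Pow(-17, 2)), -1)))) = Add(-716, Mul(-298, Mul(4, Pow(Add(-2, 289), -1)))) = Add(-716, Mul(-298, Mul(4, Pow(287, -1)))) = Add(-716, Mul(-298, Mul(4, Rational(1, 287)))) = Add(-716, Mul(-298, Rational(4, 287))) = Add(-716, Rational(-1192, 287)) = Rational(-206684, 287)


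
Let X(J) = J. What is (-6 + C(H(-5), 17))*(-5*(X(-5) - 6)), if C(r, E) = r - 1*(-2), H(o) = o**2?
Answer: 1155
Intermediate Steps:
C(r, E) = 2 + r (C(r, E) = r + 2 = 2 + r)
(-6 + C(H(-5), 17))*(-5*(X(-5) - 6)) = (-6 + (2 + (-5)**2))*(-5*(-5 - 6)) = (-6 + (2 + 25))*(-5*(-11)) = (-6 + 27)*55 = 21*55 = 1155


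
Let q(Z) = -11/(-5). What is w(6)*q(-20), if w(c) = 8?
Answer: 88/5 ≈ 17.600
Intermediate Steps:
q(Z) = 11/5 (q(Z) = -11*(-⅕) = 11/5)
w(6)*q(-20) = 8*(11/5) = 88/5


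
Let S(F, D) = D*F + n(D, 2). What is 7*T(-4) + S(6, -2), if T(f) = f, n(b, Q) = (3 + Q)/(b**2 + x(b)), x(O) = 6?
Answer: -79/2 ≈ -39.500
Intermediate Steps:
n(b, Q) = (3 + Q)/(6 + b**2) (n(b, Q) = (3 + Q)/(b**2 + 6) = (3 + Q)/(6 + b**2))
S(F, D) = 5/(6 + D**2) + D*F (S(F, D) = D*F + (3 + 2)/(6 + D**2) = D*F + 5/(6 + D**2) = 5/(6 + D**2) + D*F)
7*T(-4) + S(6, -2) = 7*(-4) + (5 - 2*6*(6 + (-2)**2))/(6 + (-2)**2) = -28 + (5 - 2*6*(6 + 4))/(6 + 4) = -28 + (5 - 2*6*10)/10 = -28 + (5 - 120)/10 = -28 + (1/10)*(-115) = -28 - 23/2 = -79/2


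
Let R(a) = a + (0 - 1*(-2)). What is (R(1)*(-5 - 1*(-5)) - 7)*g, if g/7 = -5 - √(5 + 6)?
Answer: 245 + 49*√11 ≈ 407.51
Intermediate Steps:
R(a) = 2 + a (R(a) = a + (0 + 2) = a + 2 = 2 + a)
g = -35 - 7*√11 (g = 7*(-5 - √(5 + 6)) = 7*(-5 - √11) = -35 - 7*√11 ≈ -58.216)
(R(1)*(-5 - 1*(-5)) - 7)*g = ((2 + 1)*(-5 - 1*(-5)) - 7)*(-35 - 7*√11) = (3*(-5 + 5) - 7)*(-35 - 7*√11) = (3*0 - 7)*(-35 - 7*√11) = (0 - 7)*(-35 - 7*√11) = -7*(-35 - 7*√11) = 245 + 49*√11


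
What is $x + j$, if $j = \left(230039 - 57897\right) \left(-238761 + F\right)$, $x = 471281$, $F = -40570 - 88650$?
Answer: $-63344514021$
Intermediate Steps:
$F = -129220$
$j = -63344985302$ ($j = \left(230039 - 57897\right) \left(-238761 - 129220\right) = 172142 \left(-367981\right) = -63344985302$)
$x + j = 471281 - 63344985302 = -63344514021$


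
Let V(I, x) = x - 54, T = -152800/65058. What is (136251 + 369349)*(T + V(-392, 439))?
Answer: 6293337184000/32529 ≈ 1.9347e+8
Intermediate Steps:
T = -76400/32529 (T = -152800*1/65058 = -76400/32529 ≈ -2.3487)
V(I, x) = -54 + x
(136251 + 369349)*(T + V(-392, 439)) = (136251 + 369349)*(-76400/32529 + (-54 + 439)) = 505600*(-76400/32529 + 385) = 505600*(12447265/32529) = 6293337184000/32529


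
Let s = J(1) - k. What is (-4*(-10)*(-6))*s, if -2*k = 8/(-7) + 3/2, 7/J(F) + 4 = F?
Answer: 3620/7 ≈ 517.14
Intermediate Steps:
J(F) = 7/(-4 + F)
k = -5/28 (k = -(8/(-7) + 3/2)/2 = -(8*(-⅐) + 3*(½))/2 = -(-8/7 + 3/2)/2 = -½*5/14 = -5/28 ≈ -0.17857)
s = -181/84 (s = 7/(-4 + 1) - 1*(-5/28) = 7/(-3) + 5/28 = 7*(-⅓) + 5/28 = -7/3 + 5/28 = -181/84 ≈ -2.1548)
(-4*(-10)*(-6))*s = (-4*(-10)*(-6))*(-181/84) = (40*(-6))*(-181/84) = -240*(-181/84) = 3620/7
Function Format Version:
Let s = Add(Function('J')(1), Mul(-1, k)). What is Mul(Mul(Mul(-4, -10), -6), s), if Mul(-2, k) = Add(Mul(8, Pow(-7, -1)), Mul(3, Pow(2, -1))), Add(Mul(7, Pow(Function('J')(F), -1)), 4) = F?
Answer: Rational(3620, 7) ≈ 517.14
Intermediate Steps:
Function('J')(F) = Mul(7, Pow(Add(-4, F), -1))
k = Rational(-5, 28) (k = Mul(Rational(-1, 2), Add(Mul(8, Pow(-7, -1)), Mul(3, Pow(2, -1)))) = Mul(Rational(-1, 2), Add(Mul(8, Rational(-1, 7)), Mul(3, Rational(1, 2)))) = Mul(Rational(-1, 2), Add(Rational(-8, 7), Rational(3, 2))) = Mul(Rational(-1, 2), Rational(5, 14)) = Rational(-5, 28) ≈ -0.17857)
s = Rational(-181, 84) (s = Add(Mul(7, Pow(Add(-4, 1), -1)), Mul(-1, Rational(-5, 28))) = Add(Mul(7, Pow(-3, -1)), Rational(5, 28)) = Add(Mul(7, Rational(-1, 3)), Rational(5, 28)) = Add(Rational(-7, 3), Rational(5, 28)) = Rational(-181, 84) ≈ -2.1548)
Mul(Mul(Mul(-4, -10), -6), s) = Mul(Mul(Mul(-4, -10), -6), Rational(-181, 84)) = Mul(Mul(40, -6), Rational(-181, 84)) = Mul(-240, Rational(-181, 84)) = Rational(3620, 7)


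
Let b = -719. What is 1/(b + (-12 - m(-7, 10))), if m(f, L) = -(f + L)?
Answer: -1/728 ≈ -0.0013736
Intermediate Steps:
m(f, L) = -L - f (m(f, L) = -(L + f) = -L - f)
1/(b + (-12 - m(-7, 10))) = 1/(-719 + (-12 - (-1*10 - 1*(-7)))) = 1/(-719 + (-12 - (-10 + 7))) = 1/(-719 + (-12 - 1*(-3))) = 1/(-719 + (-12 + 3)) = 1/(-719 - 9) = 1/(-728) = -1/728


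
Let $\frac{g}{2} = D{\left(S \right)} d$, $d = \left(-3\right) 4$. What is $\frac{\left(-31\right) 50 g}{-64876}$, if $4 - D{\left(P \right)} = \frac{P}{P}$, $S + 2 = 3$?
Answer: $- \frac{27900}{16219} \approx -1.7202$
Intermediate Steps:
$S = 1$ ($S = -2 + 3 = 1$)
$d = -12$
$D{\left(P \right)} = 3$ ($D{\left(P \right)} = 4 - \frac{P}{P} = 4 - 1 = 3$)
$g = -72$ ($g = 2 \cdot 3 \left(-12\right) = 2 \left(-36\right) = -72$)
$\frac{\left(-31\right) 50 g}{-64876} = \frac{\left(-31\right) 50 \left(-72\right)}{-64876} = \left(-1550\right) \left(-72\right) \left(- \frac{1}{64876}\right) = 111600 \left(- \frac{1}{64876}\right) = - \frac{27900}{16219}$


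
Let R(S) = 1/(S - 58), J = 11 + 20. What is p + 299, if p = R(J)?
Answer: 8072/27 ≈ 298.96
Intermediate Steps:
J = 31
R(S) = 1/(-58 + S)
p = -1/27 (p = 1/(-58 + 31) = 1/(-27) = -1/27 ≈ -0.037037)
p + 299 = -1/27 + 299 = 8072/27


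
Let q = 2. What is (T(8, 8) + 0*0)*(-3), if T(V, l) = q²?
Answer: -12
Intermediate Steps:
T(V, l) = 4 (T(V, l) = 2² = 4)
(T(8, 8) + 0*0)*(-3) = (4 + 0*0)*(-3) = (4 + 0)*(-3) = 4*(-3) = -12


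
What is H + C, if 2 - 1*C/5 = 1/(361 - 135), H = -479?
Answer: -105999/226 ≈ -469.02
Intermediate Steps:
C = 2255/226 (C = 10 - 5/(361 - 135) = 10 - 5/226 = 2255/226 ≈ 9.9779)
H + C = -479 + 2255/226 = -105999/226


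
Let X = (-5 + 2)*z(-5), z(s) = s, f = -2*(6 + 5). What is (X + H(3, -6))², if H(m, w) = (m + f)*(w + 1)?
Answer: 12100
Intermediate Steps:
f = -22 (f = -2*11 = -22)
H(m, w) = (1 + w)*(-22 + m) (H(m, w) = (m - 22)*(w + 1) = (-22 + m)*(1 + w) = (1 + w)*(-22 + m))
X = 15 (X = (-5 + 2)*(-5) = -3*(-5) = 15)
(X + H(3, -6))² = (15 + (-22 + 3 - 22*(-6) + 3*(-6)))² = (15 + (-22 + 3 + 132 - 18))² = (15 + 95)² = 110² = 12100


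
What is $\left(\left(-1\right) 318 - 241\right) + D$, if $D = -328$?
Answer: $-887$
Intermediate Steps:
$\left(\left(-1\right) 318 - 241\right) + D = \left(\left(-1\right) 318 - 241\right) - 328 = \left(-318 - 241\right) - 328 = -559 - 328 = -887$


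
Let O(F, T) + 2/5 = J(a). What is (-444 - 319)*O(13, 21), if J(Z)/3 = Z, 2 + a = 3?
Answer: -9919/5 ≈ -1983.8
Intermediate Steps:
a = 1 (a = -2 + 3 = 1)
J(Z) = 3*Z
O(F, T) = 13/5 (O(F, T) = -⅖ + 3*1 = -⅖ + 3 = 13/5)
(-444 - 319)*O(13, 21) = (-444 - 319)*(13/5) = -763*13/5 = -9919/5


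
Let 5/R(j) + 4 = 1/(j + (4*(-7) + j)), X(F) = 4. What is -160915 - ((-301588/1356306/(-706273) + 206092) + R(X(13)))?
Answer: -678014375855337497/1847421593109 ≈ -3.6701e+5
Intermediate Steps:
R(j) = 5/(-4 + 1/(-28 + 2*j)) (R(j) = 5/(-4 + 1/(j + (4*(-7) + j))) = 5/(-4 + 1/(j + (-28 + j))) = 5/(-4 + 1/(-28 + 2*j)))
-160915 - ((-301588/1356306/(-706273) + 206092) + R(X(13))) = -160915 - ((-301588/1356306/(-706273) + 206092) + 10*(14 - 1*4)/(-113 + 8*4)) = -160915 - ((-301588*1/1356306*(-1/706273) + 206092) + 10*(14 - 4)/(-113 + 32)) = -160915 - ((-21542/96879*(-1/706273) + 206092) + 10*10/(-81)) = -160915 - ((21542/68423021967 + 206092) + 10*(-1/81)*10) = -160915 - (14101437443244506/68423021967 - 100/81) = -160915 - 1*380736530200202762/1847421593109 = -160915 - 380736530200202762/1847421593109 = -678014375855337497/1847421593109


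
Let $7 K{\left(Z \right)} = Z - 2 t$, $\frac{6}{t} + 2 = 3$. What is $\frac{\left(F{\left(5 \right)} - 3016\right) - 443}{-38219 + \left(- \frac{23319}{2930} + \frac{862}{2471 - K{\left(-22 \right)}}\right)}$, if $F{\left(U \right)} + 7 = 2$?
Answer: $\frac{175901331120}{1941140784739} \approx 0.090618$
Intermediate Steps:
$t = 6$ ($t = \frac{6}{-2 + 3} = \frac{6}{1} = 6 \cdot 1 = 6$)
$F{\left(U \right)} = -5$ ($F{\left(U \right)} = -7 + 2 = -5$)
$K{\left(Z \right)} = - \frac{12}{7} + \frac{Z}{7}$ ($K{\left(Z \right)} = \frac{Z - 12}{7} = \frac{-12 + Z}{7} = - \frac{12}{7} + \frac{Z}{7}$)
$\frac{\left(F{\left(5 \right)} - 3016\right) - 443}{-38219 + \left(- \frac{23319}{2930} + \frac{862}{2471 - K{\left(-22 \right)}}\right)} = \frac{\left(-5 - 3016\right) - 443}{-38219 + \left(- \frac{23319}{2930} + \frac{862}{2471 - \left(- \frac{12}{7} + \frac{1}{7} \left(-22\right)\right)}\right)} = \frac{\left(-5 - 3016\right) - 443}{-38219 + \left(\left(-23319\right) \frac{1}{2930} + \frac{862}{2471 - \left(- \frac{12}{7} - \frac{22}{7}\right)}\right)} = \frac{-3021 - 443}{-38219 - \left(\frac{23319}{2930} - \frac{862}{2471 - - \frac{34}{7}}\right)} = - \frac{3464}{-38219 - \left(\frac{23319}{2930} - \frac{862}{2471 + \frac{34}{7}}\right)} = - \frac{3464}{-38219 - \left(\frac{23319}{2930} - \frac{862}{\frac{17331}{7}}\right)} = - \frac{3464}{-38219 + \left(- \frac{23319}{2930} + 862 \cdot \frac{7}{17331}\right)} = - \frac{3464}{-38219 + \left(- \frac{23319}{2930} + \frac{6034}{17331}\right)} = - \frac{3464}{-38219 - \frac{386461969}{50779830}} = - \frac{3464}{- \frac{1941140784739}{50779830}} = \left(-3464\right) \left(- \frac{50779830}{1941140784739}\right) = \frac{175901331120}{1941140784739}$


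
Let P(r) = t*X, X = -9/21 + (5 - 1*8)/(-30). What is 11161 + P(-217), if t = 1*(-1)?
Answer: 781293/70 ≈ 11161.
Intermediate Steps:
X = -23/70 (X = -9*1/21 + (5 - 8)*(-1/30) = -3/7 - 3*(-1/30) = -3/7 + ⅒ = -23/70 ≈ -0.32857)
t = -1
P(r) = 23/70 (P(r) = -1*(-23/70) = 23/70)
11161 + P(-217) = 11161 + 23/70 = 781293/70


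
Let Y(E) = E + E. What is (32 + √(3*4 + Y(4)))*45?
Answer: 1440 + 90*√5 ≈ 1641.2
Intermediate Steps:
Y(E) = 2*E
(32 + √(3*4 + Y(4)))*45 = (32 + √(3*4 + 2*4))*45 = (32 + √(12 + 8))*45 = (32 + √20)*45 = (32 + 2*√5)*45 = 1440 + 90*√5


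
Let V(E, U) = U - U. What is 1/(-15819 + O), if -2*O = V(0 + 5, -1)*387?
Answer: -1/15819 ≈ -6.3215e-5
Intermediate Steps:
V(E, U) = 0
O = 0 (O = -0*387 = -½*0 = 0)
1/(-15819 + O) = 1/(-15819 + 0) = 1/(-15819) = -1/15819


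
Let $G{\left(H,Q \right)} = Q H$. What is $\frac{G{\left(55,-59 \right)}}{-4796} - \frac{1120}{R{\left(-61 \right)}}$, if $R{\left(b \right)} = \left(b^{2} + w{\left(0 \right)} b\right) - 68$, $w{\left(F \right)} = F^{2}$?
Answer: $\frac{589315}{1592708} \approx 0.37001$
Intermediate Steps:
$G{\left(H,Q \right)} = H Q$
$R{\left(b \right)} = -68 + b^{2}$ ($R{\left(b \right)} = \left(b^{2} + 0^{2} b\right) - 68 = \left(b^{2} + 0 b\right) - 68 = \left(b^{2} + 0\right) - 68 = b^{2} - 68 = -68 + b^{2}$)
$\frac{G{\left(55,-59 \right)}}{-4796} - \frac{1120}{R{\left(-61 \right)}} = \frac{55 \left(-59\right)}{-4796} - \frac{1120}{-68 + \left(-61\right)^{2}} = \left(-3245\right) \left(- \frac{1}{4796}\right) - \frac{1120}{-68 + 3721} = \frac{295}{436} - \frac{1120}{3653} = \frac{589315}{1592708}$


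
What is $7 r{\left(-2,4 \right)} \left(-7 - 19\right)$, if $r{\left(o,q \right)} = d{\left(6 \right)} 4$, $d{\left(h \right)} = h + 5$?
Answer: $-8008$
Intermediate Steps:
$d{\left(h \right)} = 5 + h$
$r{\left(o,q \right)} = 44$ ($r{\left(o,q \right)} = \left(5 + 6\right) 4 = 11 \cdot 4 = 44$)
$7 r{\left(-2,4 \right)} \left(-7 - 19\right) = 7 \cdot 44 \left(-7 - 19\right) = 308 \left(-7 - 19\right) = 308 \left(-26\right) = -8008$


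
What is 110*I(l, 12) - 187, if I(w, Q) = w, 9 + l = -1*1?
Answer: -1287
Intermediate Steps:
l = -10 (l = -9 - 1*1 = -9 - 1 = -10)
110*I(l, 12) - 187 = 110*(-10) - 187 = -1100 - 187 = -1287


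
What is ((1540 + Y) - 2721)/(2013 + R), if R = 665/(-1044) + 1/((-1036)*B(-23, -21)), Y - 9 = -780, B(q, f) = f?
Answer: -1847345472/1904472239 ≈ -0.97000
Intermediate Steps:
Y = -771 (Y = 9 - 780 = -771)
R = -602779/946386 (R = 665/(-1044) + 1/(-1036*(-21)) = 665*(-1/1044) - 1/1036*(-1/21) = -665/1044 + 1/21756 = -602779/946386 ≈ -0.63693)
((1540 + Y) - 2721)/(2013 + R) = ((1540 - 771) - 2721)/(2013 - 602779/946386) = (769 - 2721)/(1904472239/946386) = -1952*946386/1904472239 = -1847345472/1904472239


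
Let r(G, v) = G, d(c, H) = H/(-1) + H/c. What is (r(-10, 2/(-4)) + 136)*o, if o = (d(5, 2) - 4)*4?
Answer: -14112/5 ≈ -2822.4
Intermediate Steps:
d(c, H) = -H + H/c (d(c, H) = H*(-1) + H/c = -H + H/c)
o = -112/5 (o = ((-1*2 + 2/5) - 4)*4 = ((-2 + 2*(1/5)) - 4)*4 = ((-2 + 2/5) - 4)*4 = (-8/5 - 4)*4 = -28/5*4 = -112/5 ≈ -22.400)
(r(-10, 2/(-4)) + 136)*o = (-10 + 136)*(-112/5) = 126*(-112/5) = -14112/5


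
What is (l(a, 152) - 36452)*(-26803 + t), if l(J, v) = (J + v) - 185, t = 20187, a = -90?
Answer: 241980200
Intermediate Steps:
l(J, v) = -185 + J + v
(l(a, 152) - 36452)*(-26803 + t) = ((-185 - 90 + 152) - 36452)*(-26803 + 20187) = (-123 - 36452)*(-6616) = -36575*(-6616) = 241980200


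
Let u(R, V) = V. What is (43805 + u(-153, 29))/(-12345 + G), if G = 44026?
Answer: 43834/31681 ≈ 1.3836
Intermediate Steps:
(43805 + u(-153, 29))/(-12345 + G) = (43805 + 29)/(-12345 + 44026) = 43834/31681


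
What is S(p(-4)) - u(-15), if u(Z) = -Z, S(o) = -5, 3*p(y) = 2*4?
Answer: -20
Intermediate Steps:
p(y) = 8/3 (p(y) = (2*4)/3 = (1/3)*8 = 8/3)
S(p(-4)) - u(-15) = -5 - (-1)*(-15) = -5 - 1*15 = -5 - 15 = -20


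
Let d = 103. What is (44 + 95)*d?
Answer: 14317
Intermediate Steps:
(44 + 95)*d = (44 + 95)*103 = 139*103 = 14317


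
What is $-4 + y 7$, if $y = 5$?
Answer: $31$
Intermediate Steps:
$-4 + y 7 = -4 + 5 \cdot 7 = -4 + 35 = 31$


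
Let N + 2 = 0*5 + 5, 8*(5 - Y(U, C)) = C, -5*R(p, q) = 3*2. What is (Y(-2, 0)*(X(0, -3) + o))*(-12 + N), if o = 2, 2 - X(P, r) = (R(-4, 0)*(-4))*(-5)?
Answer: -1260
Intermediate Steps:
R(p, q) = -6/5 (R(p, q) = -3*2/5 = -⅕*6 = -6/5)
Y(U, C) = 5 - C/8
X(P, r) = 26 (X(P, r) = 2 - (-6/5*(-4))*(-5) = 2 - 24*(-5)/5 = 2 - 1*(-24) = 2 + 24 = 26)
N = 3 (N = -2 + (0*5 + 5) = -2 + (0 + 5) = -2 + 5 = 3)
(Y(-2, 0)*(X(0, -3) + o))*(-12 + N) = ((5 - ⅛*0)*(26 + 2))*(-12 + 3) = ((5 + 0)*28)*(-9) = (5*28)*(-9) = 140*(-9) = -1260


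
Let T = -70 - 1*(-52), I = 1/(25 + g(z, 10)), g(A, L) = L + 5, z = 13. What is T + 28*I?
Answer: -173/10 ≈ -17.300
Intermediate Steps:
g(A, L) = 5 + L
I = 1/40 (I = 1/(25 + (5 + 10)) = 1/(25 + 15) = 1/40 ≈ 0.025000)
T = -18 (T = -70 + 52 = -18)
T + 28*I = -18 + 28*(1/40) = -18 + 7/10 = -173/10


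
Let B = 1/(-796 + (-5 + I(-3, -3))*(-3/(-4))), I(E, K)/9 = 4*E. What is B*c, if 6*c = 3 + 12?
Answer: -10/3523 ≈ -0.0028385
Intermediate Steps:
I(E, K) = 36*E (I(E, K) = 9*(4*E) = 36*E)
B = -4/3523 (B = 1/(-796 + (-5 + 36*(-3))*(-3/(-4))) = 1/(-796 + (-5 - 108)*(-3*(-¼))) = 1/(-796 - 113*¾) = 1/(-796 - 339/4) = 1/(-3523/4) = -4/3523 ≈ -0.0011354)
c = 5/2 (c = (3 + 12)/6 = (⅙)*15 = 5/2 ≈ 2.5000)
B*c = -4/3523*5/2 = -10/3523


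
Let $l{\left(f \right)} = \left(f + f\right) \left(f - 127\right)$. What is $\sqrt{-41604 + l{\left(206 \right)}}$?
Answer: $4 i \sqrt{566} \approx 95.163 i$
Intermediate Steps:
$l{\left(f \right)} = 2 f \left(-127 + f\right)$
$\sqrt{-41604 + l{\left(206 \right)}} = \sqrt{-41604 + 2 \cdot 206 \left(-127 + 206\right)} = \sqrt{-41604 + 2 \cdot 206 \cdot 79} = \sqrt{-41604 + 32548} = \sqrt{-9056} = 4 i \sqrt{566}$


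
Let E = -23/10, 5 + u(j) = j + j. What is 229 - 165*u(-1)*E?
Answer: -4855/2 ≈ -2427.5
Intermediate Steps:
u(j) = -5 + 2*j (u(j) = -5 + (j + j) = -5 + 2*j)
E = -23/10 (E = -23*1/10 = -23/10 ≈ -2.3000)
229 - 165*u(-1)*E = 229 - 165*(-5 + 2*(-1))*(-23)/10 = 229 - 165*(-5 - 2)*(-23)/10 = 229 - (-1155)*(-23)/10 = 229 - 165*161/10 = 229 - 5313/2 = -4855/2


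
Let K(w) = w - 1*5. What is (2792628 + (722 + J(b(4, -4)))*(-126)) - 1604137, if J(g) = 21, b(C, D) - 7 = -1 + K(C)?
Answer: 1094873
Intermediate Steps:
K(w) = -5 + w (K(w) = w - 5 = -5 + w)
b(C, D) = 1 + C (b(C, D) = 7 + (-1 + (-5 + C)) = 7 + (-6 + C) = 1 + C)
(2792628 + (722 + J(b(4, -4)))*(-126)) - 1604137 = (2792628 + (722 + 21)*(-126)) - 1604137 = (2792628 + 743*(-126)) - 1604137 = (2792628 - 93618) - 1604137 = 2699010 - 1604137 = 1094873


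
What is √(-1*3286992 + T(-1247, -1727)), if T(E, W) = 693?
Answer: I*√3286299 ≈ 1812.8*I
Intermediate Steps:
√(-1*3286992 + T(-1247, -1727)) = √(-1*3286992 + 693) = √(-3286992 + 693) = √(-3286299) = I*√3286299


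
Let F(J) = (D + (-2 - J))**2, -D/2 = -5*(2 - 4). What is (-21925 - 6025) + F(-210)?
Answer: 7394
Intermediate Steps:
D = -20 (D = -(-10)*(2 - 4) = -(-10)*(-2) = -2*10 = -20)
F(J) = (-22 - J)**2 (F(J) = (-20 + (-2 - J))**2 = (-22 - J)**2)
(-21925 - 6025) + F(-210) = (-21925 - 6025) + (22 - 210)**2 = -27950 + (-188)**2 = -27950 + 35344 = 7394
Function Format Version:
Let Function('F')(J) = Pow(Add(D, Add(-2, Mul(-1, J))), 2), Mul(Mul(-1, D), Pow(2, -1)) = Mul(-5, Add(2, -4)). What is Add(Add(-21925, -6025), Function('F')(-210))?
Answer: 7394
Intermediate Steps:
D = -20 (D = Mul(-2, Mul(-5, Add(2, -4))) = Mul(-2, Mul(-5, -2)) = Mul(-2, 10) = -20)
Function('F')(J) = Pow(Add(-22, Mul(-1, J)), 2) (Function('F')(J) = Pow(Add(-20, Add(-2, Mul(-1, J))), 2) = Pow(Add(-22, Mul(-1, J)), 2))
Add(Add(-21925, -6025), Function('F')(-210)) = Add(Add(-21925, -6025), Pow(Add(22, -210), 2)) = Add(-27950, Pow(-188, 2)) = Add(-27950, 35344) = 7394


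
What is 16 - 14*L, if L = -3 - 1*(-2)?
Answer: 30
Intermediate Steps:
L = -1 (L = -3 + 2 = -1)
16 - 14*L = 16 - 14*(-1) = 16 + 14 = 30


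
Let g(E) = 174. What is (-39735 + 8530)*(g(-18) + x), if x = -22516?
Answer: 697182110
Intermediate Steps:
(-39735 + 8530)*(g(-18) + x) = (-39735 + 8530)*(174 - 22516) = -31205*(-22342) = 697182110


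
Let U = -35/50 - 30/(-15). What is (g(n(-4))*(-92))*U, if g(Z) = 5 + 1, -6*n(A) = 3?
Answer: -3588/5 ≈ -717.60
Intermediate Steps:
n(A) = -1/2 (n(A) = -1/6*3 = -1/2)
g(Z) = 6
U = 13/10 (U = -35*1/50 - 30*(-1/15) = -7/10 + 2 = 13/10 ≈ 1.3000)
(g(n(-4))*(-92))*U = (6*(-92))*(13/10) = -552*13/10 = -3588/5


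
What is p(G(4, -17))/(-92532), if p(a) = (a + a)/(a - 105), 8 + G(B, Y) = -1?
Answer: -1/586036 ≈ -1.7064e-6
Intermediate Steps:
G(B, Y) = -9 (G(B, Y) = -8 - 1 = -9)
p(a) = 2*a/(-105 + a) (p(a) = (2*a)/(-105 + a) = 2*a/(-105 + a))
p(G(4, -17))/(-92532) = (2*(-9)/(-105 - 9))/(-92532) = (2*(-9)/(-114))*(-1/92532) = (2*(-9)*(-1/114))*(-1/92532) = (3/19)*(-1/92532) = -1/586036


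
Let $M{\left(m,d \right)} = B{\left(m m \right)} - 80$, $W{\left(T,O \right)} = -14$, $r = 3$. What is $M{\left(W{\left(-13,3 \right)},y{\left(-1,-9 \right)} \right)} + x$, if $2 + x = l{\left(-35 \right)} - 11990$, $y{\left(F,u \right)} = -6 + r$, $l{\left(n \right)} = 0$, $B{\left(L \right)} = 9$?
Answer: $-12063$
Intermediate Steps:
$y{\left(F,u \right)} = -3$ ($y{\left(F,u \right)} = -6 + 3 = -3$)
$M{\left(m,d \right)} = -71$ ($M{\left(m,d \right)} = 9 - 80 = -71$)
$x = -11992$ ($x = -2 + \left(0 - 11990\right) = -2 - 11990 = -11992$)
$M{\left(W{\left(-13,3 \right)},y{\left(-1,-9 \right)} \right)} + x = -71 - 11992 = -12063$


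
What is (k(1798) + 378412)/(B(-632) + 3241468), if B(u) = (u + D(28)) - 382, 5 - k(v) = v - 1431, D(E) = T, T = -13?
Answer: 378050/3240441 ≈ 0.11667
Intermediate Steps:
D(E) = -13
k(v) = 1436 - v (k(v) = 5 - (v - 1431) = 5 - (-1431 + v) = 5 + (1431 - v) = 1436 - v)
B(u) = -395 + u (B(u) = (u - 13) - 382 = (-13 + u) - 382 = -395 + u)
(k(1798) + 378412)/(B(-632) + 3241468) = ((1436 - 1*1798) + 378412)/((-395 - 632) + 3241468) = ((1436 - 1798) + 378412)/(-1027 + 3241468) = (-362 + 378412)/3240441 = 378050*(1/3240441) = 378050/3240441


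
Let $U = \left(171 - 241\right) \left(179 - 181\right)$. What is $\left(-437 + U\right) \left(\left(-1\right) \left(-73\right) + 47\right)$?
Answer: $-35640$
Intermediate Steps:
$U = 140$ ($U = \left(-70\right) \left(-2\right) = 140$)
$\left(-437 + U\right) \left(\left(-1\right) \left(-73\right) + 47\right) = \left(-437 + 140\right) \left(\left(-1\right) \left(-73\right) + 47\right) = - 297 \left(73 + 47\right) = \left(-297\right) 120 = -35640$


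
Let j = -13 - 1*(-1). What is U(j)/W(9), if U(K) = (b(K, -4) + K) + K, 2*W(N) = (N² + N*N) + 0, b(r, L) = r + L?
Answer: -40/81 ≈ -0.49383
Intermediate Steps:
b(r, L) = L + r
W(N) = N² (W(N) = ((N² + N*N) + 0)/2 = ((N² + N²) + 0)/2 = (2*N² + 0)/2 = (2*N²)/2 = N²)
j = -12 (j = -13 + 1 = -12)
U(K) = -4 + 3*K (U(K) = ((-4 + K) + K) + K = (-4 + 2*K) + K = -4 + 3*K)
U(j)/W(9) = (-4 + 3*(-12))/(9²) = (-4 - 36)/81 = -40*1/81 = -40/81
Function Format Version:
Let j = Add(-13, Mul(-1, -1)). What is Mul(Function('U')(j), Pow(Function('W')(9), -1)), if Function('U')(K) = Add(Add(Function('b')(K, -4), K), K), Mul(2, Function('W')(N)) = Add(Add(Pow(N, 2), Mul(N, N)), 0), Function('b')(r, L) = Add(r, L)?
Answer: Rational(-40, 81) ≈ -0.49383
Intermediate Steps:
Function('b')(r, L) = Add(L, r)
Function('W')(N) = Pow(N, 2) (Function('W')(N) = Mul(Rational(1, 2), Add(Add(Pow(N, 2), Mul(N, N)), 0)) = Mul(Rational(1, 2), Add(Add(Pow(N, 2), Pow(N, 2)), 0)) = Mul(Rational(1, 2), Add(Mul(2, Pow(N, 2)), 0)) = Mul(Rational(1, 2), Mul(2, Pow(N, 2))) = Pow(N, 2))
j = -12 (j = Add(-13, 1) = -12)
Function('U')(K) = Add(-4, Mul(3, K)) (Function('U')(K) = Add(Add(Add(-4, K), K), K) = Add(Add(-4, Mul(2, K)), K) = Add(-4, Mul(3, K)))
Mul(Function('U')(j), Pow(Function('W')(9), -1)) = Mul(Add(-4, Mul(3, -12)), Pow(Pow(9, 2), -1)) = Mul(Add(-4, -36), Pow(81, -1)) = Mul(-40, Rational(1, 81)) = Rational(-40, 81)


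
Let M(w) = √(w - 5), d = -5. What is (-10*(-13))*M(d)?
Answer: 130*I*√10 ≈ 411.1*I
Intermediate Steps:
M(w) = √(-5 + w)
(-10*(-13))*M(d) = (-10*(-13))*√(-5 - 5) = 130*√(-10) = 130*(I*√10) = 130*I*√10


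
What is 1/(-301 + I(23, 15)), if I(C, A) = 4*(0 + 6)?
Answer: -1/277 ≈ -0.0036101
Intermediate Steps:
I(C, A) = 24 (I(C, A) = 4*6 = 24)
1/(-301 + I(23, 15)) = 1/(-301 + 24) = 1/(-277) = -1/277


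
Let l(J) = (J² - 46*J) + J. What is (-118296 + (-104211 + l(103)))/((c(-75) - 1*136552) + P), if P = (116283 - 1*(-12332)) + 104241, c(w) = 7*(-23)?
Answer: -216533/96143 ≈ -2.2522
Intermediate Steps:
c(w) = -161
l(J) = J² - 45*J
P = 232856 (P = (116283 + 12332) + 104241 = 128615 + 104241 = 232856)
(-118296 + (-104211 + l(103)))/((c(-75) - 1*136552) + P) = (-118296 + (-104211 + 103*(-45 + 103)))/((-161 - 1*136552) + 232856) = (-118296 + (-104211 + 103*58))/((-161 - 136552) + 232856) = (-118296 + (-104211 + 5974))/(-136713 + 232856) = (-118296 - 98237)/96143 = -216533*1/96143 = -216533/96143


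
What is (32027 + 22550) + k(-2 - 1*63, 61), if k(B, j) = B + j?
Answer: 54573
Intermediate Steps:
(32027 + 22550) + k(-2 - 1*63, 61) = (32027 + 22550) + ((-2 - 1*63) + 61) = 54577 + ((-2 - 63) + 61) = 54577 + (-65 + 61) = 54577 - 4 = 54573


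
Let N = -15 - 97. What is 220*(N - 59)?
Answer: -37620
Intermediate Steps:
N = -112
220*(N - 59) = 220*(-112 - 59) = 220*(-171) = -37620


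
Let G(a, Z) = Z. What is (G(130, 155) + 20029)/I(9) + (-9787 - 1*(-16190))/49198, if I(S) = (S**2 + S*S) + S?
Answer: 331369115/2804286 ≈ 118.17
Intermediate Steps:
I(S) = S + 2*S**2 (I(S) = (S**2 + S**2) + S = 2*S**2 + S = S + 2*S**2)
(G(130, 155) + 20029)/I(9) + (-9787 - 1*(-16190))/49198 = (155 + 20029)/((9*(1 + 2*9))) + (-9787 - 1*(-16190))/49198 = 20184/((9*(1 + 18))) + (-9787 + 16190)*(1/49198) = 20184/((9*19)) + 6403*(1/49198) = 20184/171 + 6403/49198 = 20184*(1/171) + 6403/49198 = 6728/57 + 6403/49198 = 331369115/2804286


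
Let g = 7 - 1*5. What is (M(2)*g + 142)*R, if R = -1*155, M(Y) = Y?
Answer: -22630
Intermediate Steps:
g = 2 (g = 7 - 5 = 2)
R = -155
(M(2)*g + 142)*R = (2*2 + 142)*(-155) = (4 + 142)*(-155) = 146*(-155) = -22630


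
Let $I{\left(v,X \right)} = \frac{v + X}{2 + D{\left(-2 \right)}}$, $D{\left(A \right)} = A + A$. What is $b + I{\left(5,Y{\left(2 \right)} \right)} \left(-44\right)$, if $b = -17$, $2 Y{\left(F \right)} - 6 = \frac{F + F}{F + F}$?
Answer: $170$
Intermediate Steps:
$Y{\left(F \right)} = \frac{7}{2}$ ($Y{\left(F \right)} = 3 + \frac{\left(F + F\right) \frac{1}{F + F}}{2} = 3 + \frac{2 F \frac{1}{2 F}}{2} = 3 + \frac{1}{2} \cdot 1 = 3 + \frac{1}{2} = \frac{7}{2}$)
$D{\left(A \right)} = 2 A$
$I{\left(v,X \right)} = - \frac{X}{2} - \frac{v}{2}$ ($I{\left(v,X \right)} = \frac{v + X}{2 + 2 \left(-2\right)} = \frac{X + v}{2 - 4} = \frac{X + v}{-2} = \left(X + v\right) \left(- \frac{1}{2}\right) = - \frac{X}{2} - \frac{v}{2}$)
$b + I{\left(5,Y{\left(2 \right)} \right)} \left(-44\right) = -17 + \left(\left(- \frac{1}{2}\right) \frac{7}{2} - \frac{5}{2}\right) \left(-44\right) = -17 + \left(- \frac{7}{4} - \frac{5}{2}\right) \left(-44\right) = -17 - -187 = -17 + 187 = 170$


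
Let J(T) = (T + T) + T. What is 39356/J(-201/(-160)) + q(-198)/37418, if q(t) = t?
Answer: 117809764943/11281527 ≈ 10443.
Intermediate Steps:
J(T) = 3*T (J(T) = 2*T + T = 3*T)
39356/J(-201/(-160)) + q(-198)/37418 = 39356/((3*(-201/(-160)))) - 198/37418 = 39356/((3*(-201*(-1/160)))) - 198*1/37418 = 39356/((3*(201/160))) - 99/18709 = 39356/(603/160) - 99/18709 = 39356*(160/603) - 99/18709 = 6296960/603 - 99/18709 = 117809764943/11281527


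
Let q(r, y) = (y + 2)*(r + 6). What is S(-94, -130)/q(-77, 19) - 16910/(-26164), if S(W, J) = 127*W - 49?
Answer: 169420339/19505262 ≈ 8.6859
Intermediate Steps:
S(W, J) = -49 + 127*W
q(r, y) = (2 + y)*(6 + r)
S(-94, -130)/q(-77, 19) - 16910/(-26164) = (-49 + 127*(-94))/(12 + 2*(-77) + 6*19 - 77*19) - 16910/(-26164) = (-49 - 11938)/(12 - 154 + 114 - 1463) - 16910*(-1/26164) = -11987/(-1491) + 8455/13082 = -11987*(-1/1491) + 8455/13082 = 11987/1491 + 8455/13082 = 169420339/19505262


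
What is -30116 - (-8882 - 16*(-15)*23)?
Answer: -26754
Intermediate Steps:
-30116 - (-8882 - 16*(-15)*23) = -30116 - (-8882 - (-240)*23) = -30116 - (-8882 - 1*(-5520)) = -30116 - (-8882 + 5520) = -30116 - 1*(-3362) = -30116 + 3362 = -26754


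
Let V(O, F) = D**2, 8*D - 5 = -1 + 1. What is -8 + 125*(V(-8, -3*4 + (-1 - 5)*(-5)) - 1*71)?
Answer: -565387/64 ≈ -8834.2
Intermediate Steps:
D = 5/8 (D = 5/8 + (-1 + 1)/8 = 5/8 + (1/8)*0 = 5/8 + 0 = 5/8 ≈ 0.62500)
V(O, F) = 25/64 (V(O, F) = (5/8)**2 = 25/64)
-8 + 125*(V(-8, -3*4 + (-1 - 5)*(-5)) - 1*71) = -8 + 125*(25/64 - 1*71) = -8 + 125*(25/64 - 71) = -8 + 125*(-4519/64) = -8 - 564875/64 = -565387/64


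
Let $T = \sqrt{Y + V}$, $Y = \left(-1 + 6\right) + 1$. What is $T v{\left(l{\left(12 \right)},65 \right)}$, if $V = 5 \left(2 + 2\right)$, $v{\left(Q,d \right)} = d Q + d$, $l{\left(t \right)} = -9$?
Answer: $- 520 \sqrt{26} \approx -2651.5$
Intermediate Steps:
$Y = 6$ ($Y = 5 + 1 = 6$)
$v{\left(Q,d \right)} = d + Q d$ ($v{\left(Q,d \right)} = Q d + d = d + Q d$)
$V = 20$ ($V = 5 \cdot 4 = 20$)
$T = \sqrt{26}$ ($T = \sqrt{6 + 20} = \sqrt{26} \approx 5.099$)
$T v{\left(l{\left(12 \right)},65 \right)} = \sqrt{26} \cdot 65 \left(1 - 9\right) = \sqrt{26} \cdot 65 \left(-8\right) = \sqrt{26} \left(-520\right) = - 520 \sqrt{26}$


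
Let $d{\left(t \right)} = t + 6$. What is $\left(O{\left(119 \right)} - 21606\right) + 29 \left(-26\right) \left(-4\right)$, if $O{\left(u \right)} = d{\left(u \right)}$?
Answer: $-18465$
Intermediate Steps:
$d{\left(t \right)} = 6 + t$
$O{\left(u \right)} = 6 + u$
$\left(O{\left(119 \right)} - 21606\right) + 29 \left(-26\right) \left(-4\right) = \left(\left(6 + 119\right) - 21606\right) + 29 \left(-26\right) \left(-4\right) = \left(125 - 21606\right) - -3016 = -21481 + 3016 = -18465$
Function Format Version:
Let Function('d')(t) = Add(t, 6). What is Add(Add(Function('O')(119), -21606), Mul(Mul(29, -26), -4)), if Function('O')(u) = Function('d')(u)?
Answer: -18465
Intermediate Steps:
Function('d')(t) = Add(6, t)
Function('O')(u) = Add(6, u)
Add(Add(Function('O')(119), -21606), Mul(Mul(29, -26), -4)) = Add(Add(Add(6, 119), -21606), Mul(Mul(29, -26), -4)) = Add(Add(125, -21606), Mul(-754, -4)) = Add(-21481, 3016) = -18465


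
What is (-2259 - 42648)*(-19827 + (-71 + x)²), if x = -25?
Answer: 476508177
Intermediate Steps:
(-2259 - 42648)*(-19827 + (-71 + x)²) = (-2259 - 42648)*(-19827 + (-71 - 25)²) = -44907*(-19827 + (-96)²) = -44907*(-19827 + 9216) = -44907*(-10611) = 476508177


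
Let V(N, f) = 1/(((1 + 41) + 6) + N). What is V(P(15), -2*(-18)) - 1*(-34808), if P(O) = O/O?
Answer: 1705593/49 ≈ 34808.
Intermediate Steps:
P(O) = 1
V(N, f) = 1/(48 + N) (V(N, f) = 1/((42 + 6) + N) = 1/(48 + N))
V(P(15), -2*(-18)) - 1*(-34808) = 1/(48 + 1) - 1*(-34808) = 1/49 + 34808 = 1705593/49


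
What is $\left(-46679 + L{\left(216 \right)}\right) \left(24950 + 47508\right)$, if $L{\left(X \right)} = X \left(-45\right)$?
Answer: $-4086558742$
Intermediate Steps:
$L{\left(X \right)} = - 45 X$
$\left(-46679 + L{\left(216 \right)}\right) \left(24950 + 47508\right) = \left(-46679 - 9720\right) \left(24950 + 47508\right) = \left(-46679 - 9720\right) 72458 = \left(-56399\right) 72458 = -4086558742$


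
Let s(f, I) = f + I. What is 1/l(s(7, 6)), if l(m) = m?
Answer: 1/13 ≈ 0.076923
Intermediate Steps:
s(f, I) = I + f
1/l(s(7, 6)) = 1/(6 + 7) = 1/13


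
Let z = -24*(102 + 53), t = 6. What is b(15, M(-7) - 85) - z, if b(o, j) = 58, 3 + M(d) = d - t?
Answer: 3778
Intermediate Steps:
M(d) = -9 + d (M(d) = -3 + (d - 1*6) = -3 + (d - 6) = -3 + (-6 + d) = -9 + d)
z = -3720 (z = -24*155 = -3720)
b(15, M(-7) - 85) - z = 58 - 1*(-3720) = 58 + 3720 = 3778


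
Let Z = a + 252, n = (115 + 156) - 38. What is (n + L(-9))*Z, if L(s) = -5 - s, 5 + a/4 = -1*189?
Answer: -124188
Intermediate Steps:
a = -776 (a = -20 + 4*(-1*189) = -20 + 4*(-189) = -20 - 756 = -776)
n = 233 (n = 271 - 38 = 233)
Z = -524 (Z = -776 + 252 = -524)
(n + L(-9))*Z = (233 + (-5 - 1*(-9)))*(-524) = (233 + (-5 + 9))*(-524) = (233 + 4)*(-524) = 237*(-524) = -124188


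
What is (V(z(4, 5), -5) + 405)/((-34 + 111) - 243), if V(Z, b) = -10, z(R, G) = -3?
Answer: -395/166 ≈ -2.3795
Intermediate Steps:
(V(z(4, 5), -5) + 405)/((-34 + 111) - 243) = (-10 + 405)/((-34 + 111) - 243) = 395/(77 - 243) = 395/(-166) = 395*(-1/166) = -395/166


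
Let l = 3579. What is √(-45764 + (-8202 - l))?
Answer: I*√57545 ≈ 239.89*I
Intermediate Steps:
√(-45764 + (-8202 - l)) = √(-45764 + (-8202 - 1*3579)) = √(-45764 + (-8202 - 3579)) = √(-45764 - 11781) = √(-57545) = I*√57545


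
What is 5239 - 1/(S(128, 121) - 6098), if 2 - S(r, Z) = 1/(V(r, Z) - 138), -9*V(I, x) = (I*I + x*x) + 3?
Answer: 1030605167999/196717911 ≈ 5239.0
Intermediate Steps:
V(I, x) = -⅓ - I²/9 - x²/9 (V(I, x) = -((I*I + x*x) + 3)/9 = -((I² + x²) + 3)/9 = -(3 + I² + x²)/9 = -⅓ - I²/9 - x²/9)
S(r, Z) = 2 - 1/(-415/3 - Z²/9 - r²/9) (S(r, Z) = 2 - 1/((-⅓ - r²/9 - Z²/9) - 138) = 2 - 1/((-⅓ - Z²/9 - r²/9) - 138) = 2 - 1/(-415/3 - Z²/9 - r²/9))
5239 - 1/(S(128, 121) - 6098) = 5239 - 1/((2499 + 2*121² + 2*128²)/(1245 + 121² + 128²) - 6098) = 5239 - 1/((2499 + 2*14641 + 2*16384)/(1245 + 14641 + 16384) - 6098) = 5239 - 1/((2499 + 29282 + 32768)/32270 - 6098) = 5239 - 1/((1/32270)*64549 - 6098) = 5239 - 1/(64549/32270 - 6098) = 5239 - 1/(-196717911/32270) = 5239 - 1*(-32270/196717911) = 5239 + 32270/196717911 = 1030605167999/196717911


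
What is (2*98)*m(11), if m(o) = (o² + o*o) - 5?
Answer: 46452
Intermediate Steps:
m(o) = -5 + 2*o² (m(o) = (o² + o²) - 5 = 2*o² - 5 = -5 + 2*o²)
(2*98)*m(11) = (2*98)*(-5 + 2*11²) = 196*(-5 + 2*121) = 196*(-5 + 242) = 196*237 = 46452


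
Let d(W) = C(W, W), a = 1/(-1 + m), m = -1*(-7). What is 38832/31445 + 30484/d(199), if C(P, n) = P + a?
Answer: 1159564104/7515355 ≈ 154.29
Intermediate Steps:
m = 7
a = 1/6 (a = 1/(-1 + 7) = 1/6 ≈ 0.16667)
C(P, n) = 1/6 + P (C(P, n) = P + 1/6 = 1/6 + P)
d(W) = 1/6 + W
38832/31445 + 30484/d(199) = 38832/31445 + 30484/(1/6 + 199) = 38832*(1/31445) + 30484/(1195/6) = 38832/31445 + 30484*(6/1195) = 38832/31445 + 182904/1195 = 1159564104/7515355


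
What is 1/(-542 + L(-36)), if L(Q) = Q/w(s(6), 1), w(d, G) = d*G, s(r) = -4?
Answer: -1/533 ≈ -0.0018762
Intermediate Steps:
w(d, G) = G*d
L(Q) = -Q/4 (L(Q) = Q/((1*(-4))) = Q/(-4) = Q*(-¼) = -Q/4)
1/(-542 + L(-36)) = 1/(-542 - ¼*(-36)) = 1/(-542 + 9) = 1/(-533) = -1/533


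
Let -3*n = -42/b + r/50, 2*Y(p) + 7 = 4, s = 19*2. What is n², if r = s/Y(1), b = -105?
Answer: 64/50625 ≈ 0.0012642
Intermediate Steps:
s = 38
Y(p) = -3/2 (Y(p) = -7/2 + (½)*4 = -7/2 + 2 = -3/2)
r = -76/3 (r = 38/(-3/2) = 38*(-⅔) = -76/3 ≈ -25.333)
n = 8/225 (n = -(-42/(-105) - 76/3/50)/3 = -(-42*(-1/105) - 76/3*1/50)/3 = -(⅖ - 38/75)/3 = -⅓*(-8/75) = 8/225 ≈ 0.035556)
n² = (8/225)² = 64/50625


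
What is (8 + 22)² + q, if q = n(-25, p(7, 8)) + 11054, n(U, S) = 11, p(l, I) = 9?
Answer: 11965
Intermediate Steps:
q = 11065 (q = 11 + 11054 = 11065)
(8 + 22)² + q = (8 + 22)² + 11065 = 30² + 11065 = 900 + 11065 = 11965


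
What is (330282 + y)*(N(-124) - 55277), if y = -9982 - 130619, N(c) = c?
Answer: -10508517081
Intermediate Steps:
y = -140601
(330282 + y)*(N(-124) - 55277) = (330282 - 140601)*(-124 - 55277) = 189681*(-55401) = -10508517081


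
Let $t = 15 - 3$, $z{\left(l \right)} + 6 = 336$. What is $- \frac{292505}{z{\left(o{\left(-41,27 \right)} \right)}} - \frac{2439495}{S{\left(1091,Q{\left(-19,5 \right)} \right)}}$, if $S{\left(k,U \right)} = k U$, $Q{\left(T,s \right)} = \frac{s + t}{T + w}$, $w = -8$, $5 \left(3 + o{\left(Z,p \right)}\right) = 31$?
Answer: $\frac{3262162043}{1224102} \approx 2664.9$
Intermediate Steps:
$o{\left(Z,p \right)} = \frac{16}{5}$ ($o{\left(Z,p \right)} = -3 + \frac{1}{5} \cdot 31 = -3 + \frac{31}{5} = \frac{16}{5}$)
$z{\left(l \right)} = 330$ ($z{\left(l \right)} = -6 + 336 = 330$)
$t = 12$
$Q{\left(T,s \right)} = \frac{12 + s}{-8 + T}$ ($Q{\left(T,s \right)} = \frac{s + 12}{T - 8} = \frac{12 + s}{-8 + T}$)
$S{\left(k,U \right)} = U k$
$- \frac{292505}{z{\left(o{\left(-41,27 \right)} \right)}} - \frac{2439495}{S{\left(1091,Q{\left(-19,5 \right)} \right)}} = - \frac{292505}{330} - \frac{2439495}{\frac{12 + 5}{-8 - 19} \cdot 1091} = \left(-292505\right) \frac{1}{330} - \frac{2439495}{\frac{1}{-27} \cdot 17 \cdot 1091} = - \frac{58501}{66} - \frac{2439495}{\left(- \frac{1}{27}\right) 17 \cdot 1091} = - \frac{58501}{66} - \frac{2439495}{\left(- \frac{17}{27}\right) 1091} = - \frac{58501}{66} - \frac{2439495}{- \frac{18547}{27}} = - \frac{58501}{66} - - \frac{65866365}{18547} = - \frac{58501}{66} + \frac{65866365}{18547} = \frac{3262162043}{1224102}$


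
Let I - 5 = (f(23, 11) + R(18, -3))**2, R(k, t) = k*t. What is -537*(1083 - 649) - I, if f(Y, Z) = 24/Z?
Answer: -28525523/121 ≈ -2.3575e+5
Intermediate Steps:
I = 325505/121 (I = 5 + (24/11 + 18*(-3))**2 = 5 + (24*(1/11) - 54)**2 = 5 + (24/11 - 54)**2 = 5 + (-570/11)**2 = 5 + 324900/121 = 325505/121 ≈ 2690.1)
-537*(1083 - 649) - I = -537*(1083 - 649) - 1*325505/121 = -537*434 - 325505/121 = -233058 - 325505/121 = -28525523/121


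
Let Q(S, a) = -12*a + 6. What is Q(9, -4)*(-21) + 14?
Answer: -1120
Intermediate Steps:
Q(S, a) = 6 - 12*a
Q(9, -4)*(-21) + 14 = (6 - 12*(-4))*(-21) + 14 = (6 + 48)*(-21) + 14 = 54*(-21) + 14 = -1134 + 14 = -1120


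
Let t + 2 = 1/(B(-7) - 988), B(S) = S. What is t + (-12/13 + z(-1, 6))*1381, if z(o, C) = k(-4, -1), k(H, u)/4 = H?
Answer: -302326783/12935 ≈ -23373.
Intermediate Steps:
k(H, u) = 4*H
z(o, C) = -16 (z(o, C) = 4*(-4) = -16)
t = -1991/995 (t = -2 + 1/(-7 - 988) = -2 + 1/(-995) = -2 - 1/995 = -1991/995 ≈ -2.0010)
t + (-12/13 + z(-1, 6))*1381 = -1991/995 + (-12/13 - 16)*1381 = -1991/995 - 220/13*1381 = -1991/995 - 303820/13 = -302326783/12935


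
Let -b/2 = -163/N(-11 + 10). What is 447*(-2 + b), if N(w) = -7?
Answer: -151980/7 ≈ -21711.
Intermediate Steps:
b = -326/7 (b = -(-326)/(-7) = -(-326)*(-1)/7 = -2*163/7 = -326/7 ≈ -46.571)
447*(-2 + b) = 447*(-2 - 326/7) = 447*(-340/7) = -151980/7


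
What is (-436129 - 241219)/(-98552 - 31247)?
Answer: 677348/129799 ≈ 5.2184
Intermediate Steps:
(-436129 - 241219)/(-98552 - 31247) = -677348/(-129799) = -677348*(-1/129799) = 677348/129799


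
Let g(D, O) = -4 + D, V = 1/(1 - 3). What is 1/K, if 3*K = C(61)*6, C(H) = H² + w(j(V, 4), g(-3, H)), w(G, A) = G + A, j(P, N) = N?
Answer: 1/7436 ≈ 0.00013448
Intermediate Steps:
V = -½ (V = 1/(-2) = -½ ≈ -0.50000)
w(G, A) = A + G
C(H) = -3 + H² (C(H) = H² + ((-4 - 3) + 4) = H² + (-7 + 4) = H² - 3 = -3 + H²)
K = 7436 (K = ((-3 + 61²)*6)/3 = ((-3 + 3721)*6)/3 = (3718*6)/3 = (⅓)*22308 = 7436)
1/K = 1/7436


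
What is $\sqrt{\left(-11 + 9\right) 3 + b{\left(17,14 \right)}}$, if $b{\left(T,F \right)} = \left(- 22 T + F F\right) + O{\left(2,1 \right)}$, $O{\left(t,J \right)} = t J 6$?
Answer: $2 i \sqrt{43} \approx 13.115 i$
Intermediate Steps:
$O{\left(t,J \right)} = 6 J t$ ($O{\left(t,J \right)} = J t 6 = 6 J t$)
$b{\left(T,F \right)} = 12 + F^{2} - 22 T$ ($b{\left(T,F \right)} = \left(- 22 T + F F\right) + 6 \cdot 1 \cdot 2 = \left(- 22 T + F^{2}\right) + 12 = \left(F^{2} - 22 T\right) + 12 = 12 + F^{2} - 22 T$)
$\sqrt{\left(-11 + 9\right) 3 + b{\left(17,14 \right)}} = \sqrt{\left(-11 + 9\right) 3 + \left(12 + 14^{2} - 374\right)} = \sqrt{\left(-2\right) 3 + \left(12 + 196 - 374\right)} = \sqrt{-6 - 166} = \sqrt{-172} = 2 i \sqrt{43}$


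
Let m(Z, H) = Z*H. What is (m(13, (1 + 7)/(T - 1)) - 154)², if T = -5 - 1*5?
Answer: 3232804/121 ≈ 26717.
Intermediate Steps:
T = -10 (T = -5 - 5 = -10)
m(Z, H) = H*Z
(m(13, (1 + 7)/(T - 1)) - 154)² = (((1 + 7)/(-10 - 1))*13 - 154)² = ((8/(-11))*13 - 154)² = ((8*(-1/11))*13 - 154)² = (-8/11*13 - 154)² = (-104/11 - 154)² = (-1798/11)² = 3232804/121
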